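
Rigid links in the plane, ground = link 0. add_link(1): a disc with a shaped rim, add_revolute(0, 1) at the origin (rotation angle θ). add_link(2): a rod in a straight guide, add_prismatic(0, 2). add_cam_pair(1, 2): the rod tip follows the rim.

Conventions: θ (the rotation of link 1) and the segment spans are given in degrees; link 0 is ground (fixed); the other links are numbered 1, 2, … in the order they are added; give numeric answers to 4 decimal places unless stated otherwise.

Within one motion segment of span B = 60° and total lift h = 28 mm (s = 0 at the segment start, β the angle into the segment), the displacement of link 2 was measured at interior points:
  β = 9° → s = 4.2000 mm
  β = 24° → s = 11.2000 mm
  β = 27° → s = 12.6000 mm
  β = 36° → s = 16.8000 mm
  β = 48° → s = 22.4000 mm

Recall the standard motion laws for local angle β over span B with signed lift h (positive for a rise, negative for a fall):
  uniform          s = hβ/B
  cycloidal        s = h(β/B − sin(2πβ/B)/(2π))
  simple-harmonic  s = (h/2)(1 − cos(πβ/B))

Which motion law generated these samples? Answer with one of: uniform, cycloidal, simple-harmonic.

candidates at β/B = r: uniform s = h·r (linear in β); cycloidal s = h·(r − sin(2πr)/(2π)); simple-harmonic s = (h/2)(1 − cos(πr))
β=9°: printed 4.2000 | uniform 4.2000, cycloidal 0.5947, simple-harmonic 1.5259
β=24°: printed 11.2000 | uniform 11.2000, cycloidal 8.5806, simple-harmonic 9.6738
β=27°: printed 12.6000 | uniform 12.6000, cycloidal 11.2229, simple-harmonic 11.8099
β=36°: printed 16.8000 | uniform 16.8000, cycloidal 19.4194, simple-harmonic 18.3262
β=48°: printed 22.4000 | uniform 22.4000, cycloidal 26.6382, simple-harmonic 25.3262
only one law matches every sample → uniform

uniform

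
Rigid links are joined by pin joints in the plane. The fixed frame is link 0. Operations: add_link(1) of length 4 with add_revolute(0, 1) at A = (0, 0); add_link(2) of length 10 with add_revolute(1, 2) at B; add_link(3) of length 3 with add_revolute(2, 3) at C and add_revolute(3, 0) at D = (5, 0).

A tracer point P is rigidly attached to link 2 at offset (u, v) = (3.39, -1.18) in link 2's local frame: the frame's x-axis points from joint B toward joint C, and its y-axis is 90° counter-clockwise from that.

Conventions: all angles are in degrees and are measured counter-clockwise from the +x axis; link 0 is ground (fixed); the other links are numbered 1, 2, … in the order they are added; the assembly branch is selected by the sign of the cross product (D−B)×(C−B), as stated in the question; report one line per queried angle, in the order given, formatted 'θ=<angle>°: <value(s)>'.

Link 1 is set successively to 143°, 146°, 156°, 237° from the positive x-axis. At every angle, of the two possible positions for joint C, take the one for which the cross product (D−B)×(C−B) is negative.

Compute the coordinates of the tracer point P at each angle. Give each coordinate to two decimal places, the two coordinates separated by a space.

A=(0,0), D=(5.00,0)
θ=143°: B = A + 4.00·(cos143°, sin143°) = (-3.1945, 2.4073)
θ=143°: |BD| = 8.5408
θ=143°: circle(B,10.00) ∩ circle(D,3.00): a=9.5978, h=2.8076
θ=143°:   candidates: C₊=(6.8055,2.3959) cross=23.980; C₋=(5.2228,-2.9917) cross=-23.980
θ=143°:   branch - wants cross < 0 → take C=(5.2228,-2.9917) (cross=-23.980)
θ=143°: ex = (C−B)/|BC| = (0.8417,-0.5399); ey = (0.5399,0.8417)
θ=143°: P = B + 3.39·ex + -1.18·ey = (-0.9782,-0.4162)
θ=146°: B = A + 4.00·(cos146°, sin146°) = (-3.3162, 2.2368)
θ=146°: |BD| = 8.6117
θ=146°: circle(B,10.00) ∩ circle(D,3.00): a=9.5894, h=2.8362
θ=146°:   candidates: C₊=(6.6808,2.4850) cross=24.425; C₋=(5.2074,-2.9928) cross=-24.425
θ=146°:   branch - wants cross < 0 → take C=(5.2074,-2.9928) (cross=-24.425)
θ=146°: ex = (C−B)/|BC| = (0.8524,-0.5230); ey = (0.5230,0.8524)
θ=146°: P = B + 3.39·ex + -1.18·ey = (-1.0437,-0.5418)
θ=156°: B = A + 4.00·(cos156°, sin156°) = (-3.6542, 1.6269)
θ=156°: |BD| = 8.8058
θ=156°: circle(B,10.00) ∩ circle(D,3.00): a=9.5700, h=2.9010
θ=156°:   candidates: C₊=(6.2870,2.7099) cross=25.546; C₋=(5.2150,-2.9923) cross=-25.546
θ=156°:   branch - wants cross < 0 → take C=(5.2150,-2.9923) (cross=-25.546)
θ=156°: ex = (C−B)/|BC| = (0.8869,-0.4619); ey = (0.4619,0.8869)
θ=156°: P = B + 3.39·ex + -1.18·ey = (-1.1926,-0.9855)
θ=237°: B = A + 4.00·(cos237°, sin237°) = (-2.1786, -3.3547)
θ=237°: |BD| = 7.9237
θ=237°: circle(B,10.00) ∩ circle(D,3.00): a=9.7041, h=2.4146
θ=237°:   candidates: C₊=(5.5907,2.9413) cross=19.133; C₋=(7.6352,-1.4338) cross=-19.133
θ=237°:   branch - wants cross < 0 → take C=(7.6352,-1.4338) (cross=-19.133)
θ=237°: ex = (C−B)/|BC| = (0.9814,0.1921); ey = (-0.1921,0.9814)
θ=237°: P = B + 3.39·ex + -1.18·ey = (1.3750,-3.8615)

θ=143°: -0.98 -0.42
θ=146°: -1.04 -0.54
θ=156°: -1.19 -0.99
θ=237°: 1.37 -3.86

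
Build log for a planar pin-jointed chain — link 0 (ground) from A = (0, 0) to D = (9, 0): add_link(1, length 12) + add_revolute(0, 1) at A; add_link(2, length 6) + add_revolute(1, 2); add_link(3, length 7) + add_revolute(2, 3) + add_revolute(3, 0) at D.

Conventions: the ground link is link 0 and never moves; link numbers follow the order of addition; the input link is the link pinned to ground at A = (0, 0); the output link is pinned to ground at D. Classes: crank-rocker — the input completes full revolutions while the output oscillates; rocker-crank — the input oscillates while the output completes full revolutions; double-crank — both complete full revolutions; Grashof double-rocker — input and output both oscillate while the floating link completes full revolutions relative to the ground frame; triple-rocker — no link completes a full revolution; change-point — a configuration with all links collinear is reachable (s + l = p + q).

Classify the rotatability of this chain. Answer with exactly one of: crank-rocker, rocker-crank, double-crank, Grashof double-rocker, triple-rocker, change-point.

lengths: ground=9, input=12, coupler=6, output=7
sorted: s=6 (shortest), l=12 (longest), p+q=16
s + l = 18 vs p + q = 16
s + l > p + q → non-Grashof → no link fully rotates → triple-rocker

triple-rocker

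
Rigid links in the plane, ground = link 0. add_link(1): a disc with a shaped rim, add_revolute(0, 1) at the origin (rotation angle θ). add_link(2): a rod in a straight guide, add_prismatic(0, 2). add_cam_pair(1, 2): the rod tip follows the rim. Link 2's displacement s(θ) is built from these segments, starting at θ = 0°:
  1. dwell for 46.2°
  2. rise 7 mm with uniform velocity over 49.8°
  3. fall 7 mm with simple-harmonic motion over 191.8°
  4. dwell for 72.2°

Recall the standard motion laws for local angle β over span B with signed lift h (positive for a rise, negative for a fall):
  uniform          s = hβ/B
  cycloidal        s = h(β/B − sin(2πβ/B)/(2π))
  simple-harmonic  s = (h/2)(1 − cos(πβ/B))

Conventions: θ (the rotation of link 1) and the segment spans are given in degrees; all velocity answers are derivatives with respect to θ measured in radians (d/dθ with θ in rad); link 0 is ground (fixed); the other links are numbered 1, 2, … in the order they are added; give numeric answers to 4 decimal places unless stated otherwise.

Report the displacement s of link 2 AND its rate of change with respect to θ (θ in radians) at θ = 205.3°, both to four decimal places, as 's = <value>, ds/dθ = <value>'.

segment 1 (0° to 46.2°, dwell): s unchanged at 0.0000
segment 2 (46.2° to 96°, uniform, h = 7) is passed completely: s = 0.0000 + (7) = 7.0000
θ = 205.3° falls in segment 3 (96° to 287.8°, simple-harmonic, h = -7): β = 205.3 − 96 = 109.3°, B = 191.8°; Δs = -7/2·(1 − cos(π·0.5699)) = -4.2620; s = 7.0000 − 4.2620 = 2.7380
velocity in seg [96°–287.8°] (simple-harmonic), θ in radians: β = 109.3° = 1.9076 rad, B = 191.8° = 3.3475 rad; ds/dθ = (πh/(2B)) sin(πβ/B) = (π·(-7)/(2·3.3475)) sin(π·0.5699) = -3.205871 mm/rad

s = 2.7380, ds/dθ = -3.2059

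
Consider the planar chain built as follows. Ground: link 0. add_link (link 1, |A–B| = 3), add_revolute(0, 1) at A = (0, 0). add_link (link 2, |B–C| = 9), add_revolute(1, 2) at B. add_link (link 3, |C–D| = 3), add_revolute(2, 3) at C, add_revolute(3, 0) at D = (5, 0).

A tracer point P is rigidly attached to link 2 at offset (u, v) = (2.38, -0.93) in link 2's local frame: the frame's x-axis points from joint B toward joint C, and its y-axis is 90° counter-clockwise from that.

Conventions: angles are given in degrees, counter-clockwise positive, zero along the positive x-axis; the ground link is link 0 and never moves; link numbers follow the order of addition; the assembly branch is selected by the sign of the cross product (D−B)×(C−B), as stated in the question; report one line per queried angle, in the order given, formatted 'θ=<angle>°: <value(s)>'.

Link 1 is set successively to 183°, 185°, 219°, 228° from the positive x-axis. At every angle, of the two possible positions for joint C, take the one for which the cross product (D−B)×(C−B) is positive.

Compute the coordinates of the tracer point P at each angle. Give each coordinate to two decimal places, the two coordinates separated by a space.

A=(0,0), D=(5.00,0)
θ=183°: B = A + 3.00·(cos183°, sin183°) = (-2.9959, -0.1570)
θ=183°: |BD| = 7.9974
θ=183°: circle(B,9.00) ∩ circle(D,3.00): a=8.5002, h=2.9576
θ=183°:   candidates: C₊=(5.4446,2.9669) cross=23.653; C₋=(5.5607,-2.9471) cross=-23.653
θ=183°:   branch + wants cross > 0 → take C=(5.4446,2.9669) (cross=23.653)
θ=183°: ex = (C−B)/|BC| = (0.9378,0.3471); ey = (-0.3471,0.9378)
θ=183°: P = B + 2.38·ex + -0.93·ey = (-0.4411,-0.2031)
θ=185°: B = A + 3.00·(cos185°, sin185°) = (-2.9886, -0.2615)
θ=185°: |BD| = 7.9929
θ=185°: circle(B,9.00) ∩ circle(D,3.00): a=8.5004, h=2.9567
θ=185°:   candidates: C₊=(5.4106,2.9718) cross=23.633; C₋=(5.6040,-2.9386) cross=-23.633
θ=185°:   branch + wants cross > 0 → take C=(5.4106,2.9718) (cross=23.633)
θ=185°: ex = (C−B)/|BC| = (0.9332,0.3592); ey = (-0.3592,0.9332)
θ=185°: P = B + 2.38·ex + -0.93·ey = (-0.4334,-0.2744)
θ=219°: B = A + 3.00·(cos219°, sin219°) = (-2.3314, -1.8880)
θ=219°: |BD| = 7.5706
θ=219°: circle(B,9.00) ∩ circle(D,3.00): a=8.5405, h=2.8389
θ=219°:   candidates: C₊=(5.2313,2.9911) cross=21.492; C₋=(6.6472,-2.5073) cross=-21.492
θ=219°:   branch + wants cross > 0 → take C=(5.2313,2.9911) (cross=21.492)
θ=219°: ex = (C−B)/|BC| = (0.8403,0.5421); ey = (-0.5421,0.8403)
θ=219°: P = B + 2.38·ex + -0.93·ey = (0.1727,-1.3792)
θ=228°: B = A + 3.00·(cos228°, sin228°) = (-2.0074, -2.2294)
θ=228°: |BD| = 7.3535
θ=228°: circle(B,9.00) ∩ circle(D,3.00): a=8.5724, h=2.7412
θ=228°:   candidates: C₊=(5.3304,2.9817) cross=20.158; C₋=(6.9926,-2.2427) cross=-20.158
θ=228°:   branch + wants cross > 0 → take C=(5.3304,2.9817) (cross=20.158)
θ=228°: ex = (C−B)/|BC| = (0.8153,0.5790); ey = (-0.5790,0.8153)
θ=228°: P = B + 2.38·ex + -0.93·ey = (0.4715,-1.6096)

θ=183°: -0.44 -0.20
θ=185°: -0.43 -0.27
θ=219°: 0.17 -1.38
θ=228°: 0.47 -1.61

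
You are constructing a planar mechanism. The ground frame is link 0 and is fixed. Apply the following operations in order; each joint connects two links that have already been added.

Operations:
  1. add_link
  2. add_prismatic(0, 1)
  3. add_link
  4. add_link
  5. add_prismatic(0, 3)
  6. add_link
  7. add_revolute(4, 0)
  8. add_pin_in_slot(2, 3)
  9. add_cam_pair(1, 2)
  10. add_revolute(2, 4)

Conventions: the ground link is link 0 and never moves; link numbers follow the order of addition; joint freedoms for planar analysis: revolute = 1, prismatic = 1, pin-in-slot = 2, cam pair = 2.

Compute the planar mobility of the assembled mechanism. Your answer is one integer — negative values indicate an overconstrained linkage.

ground; <1,0,0>
#1 <2,0,0>
P:0↔1 J1 <2,1,0>
#2 <3,1,0>
#3 <4,1,0>
P:0↔3 J1 <4,2,0>
#4 <5,2,0>
R:4↔0 J1 <5,3,0>
PS:2↔3 J2 <5,3,1>
C:1↔2 J2 <5,3,2>
R:2↔4 J1 <5,4,2>
3×4 − 2×4 − 1×2 = 2

M = 2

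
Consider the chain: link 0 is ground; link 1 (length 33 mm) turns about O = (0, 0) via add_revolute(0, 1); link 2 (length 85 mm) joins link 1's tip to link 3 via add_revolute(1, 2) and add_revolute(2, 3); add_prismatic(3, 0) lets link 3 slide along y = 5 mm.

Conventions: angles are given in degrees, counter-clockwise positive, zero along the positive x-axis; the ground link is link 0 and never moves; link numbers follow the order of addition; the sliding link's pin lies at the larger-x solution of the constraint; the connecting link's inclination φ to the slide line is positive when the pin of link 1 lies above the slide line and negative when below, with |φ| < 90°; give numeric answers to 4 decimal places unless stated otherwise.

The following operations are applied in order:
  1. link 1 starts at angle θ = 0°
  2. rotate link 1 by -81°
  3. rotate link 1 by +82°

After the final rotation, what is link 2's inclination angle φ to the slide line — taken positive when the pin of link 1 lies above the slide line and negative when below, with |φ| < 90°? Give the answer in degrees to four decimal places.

geometry: r = 33 mm, L = 85 mm, e = 5 mm; θ starts at 0°
rotate link 1 by -81°: θ ← 0° -81° = -81°
rotate link 1 by +82°: θ ← -81° +82° = 1°
h = r sin θ − e = 0.575929 − 5 = -4.424071
sin φ = h / L = -4.424071 / 85 = -0.05204789
φ = arcsin(-0.05204789) = -2.983472°

-2.9835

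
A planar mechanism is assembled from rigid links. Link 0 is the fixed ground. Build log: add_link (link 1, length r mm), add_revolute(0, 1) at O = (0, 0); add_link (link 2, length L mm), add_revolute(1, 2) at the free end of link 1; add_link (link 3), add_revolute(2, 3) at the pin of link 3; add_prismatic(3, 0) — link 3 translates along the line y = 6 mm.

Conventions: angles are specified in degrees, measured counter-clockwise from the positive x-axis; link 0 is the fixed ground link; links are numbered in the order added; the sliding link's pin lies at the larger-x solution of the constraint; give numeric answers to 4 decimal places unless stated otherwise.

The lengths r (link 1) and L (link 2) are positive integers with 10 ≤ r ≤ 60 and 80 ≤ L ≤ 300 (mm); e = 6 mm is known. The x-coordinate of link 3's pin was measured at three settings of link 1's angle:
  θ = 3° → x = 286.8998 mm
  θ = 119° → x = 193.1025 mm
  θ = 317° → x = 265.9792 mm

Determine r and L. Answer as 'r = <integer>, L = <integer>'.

constraint per measurement: (x − r cos θ)² + (r sin θ − e)² = L²
subtracting the θ₁ and θ₂ equations cancels the r² and L² terms:
r = (x₁² − x₂²) / (2[(x₁cos θ₁ + e sin θ₁) − (x₂cos θ₂ + e sin θ₂)]) = 60.0000 → r = 60
L² = (x₁ − r cos θ₁)² + (r sin θ₁ − e)² = 51529.0197 → L = 227.0000 → L = 227
check at θ₃=317°: x = 265.9792 (printed 265.9792) ✓

r = 60, L = 227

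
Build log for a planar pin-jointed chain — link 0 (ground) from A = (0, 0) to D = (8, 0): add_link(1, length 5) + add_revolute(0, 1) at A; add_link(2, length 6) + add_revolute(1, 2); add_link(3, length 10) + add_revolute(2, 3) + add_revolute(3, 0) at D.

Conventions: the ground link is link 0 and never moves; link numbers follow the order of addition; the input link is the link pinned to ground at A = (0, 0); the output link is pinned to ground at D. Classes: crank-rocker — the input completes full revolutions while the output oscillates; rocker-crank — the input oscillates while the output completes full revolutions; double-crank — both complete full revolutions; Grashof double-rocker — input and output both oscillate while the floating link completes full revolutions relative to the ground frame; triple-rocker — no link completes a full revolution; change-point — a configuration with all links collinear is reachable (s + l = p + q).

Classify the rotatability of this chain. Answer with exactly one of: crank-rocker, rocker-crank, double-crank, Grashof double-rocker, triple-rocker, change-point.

lengths: ground=8, input=5, coupler=6, output=10
sorted: s=5 (shortest), l=10 (longest), p+q=14
s + l = 15 vs p + q = 14
s + l > p + q → non-Grashof → no link fully rotates → triple-rocker

triple-rocker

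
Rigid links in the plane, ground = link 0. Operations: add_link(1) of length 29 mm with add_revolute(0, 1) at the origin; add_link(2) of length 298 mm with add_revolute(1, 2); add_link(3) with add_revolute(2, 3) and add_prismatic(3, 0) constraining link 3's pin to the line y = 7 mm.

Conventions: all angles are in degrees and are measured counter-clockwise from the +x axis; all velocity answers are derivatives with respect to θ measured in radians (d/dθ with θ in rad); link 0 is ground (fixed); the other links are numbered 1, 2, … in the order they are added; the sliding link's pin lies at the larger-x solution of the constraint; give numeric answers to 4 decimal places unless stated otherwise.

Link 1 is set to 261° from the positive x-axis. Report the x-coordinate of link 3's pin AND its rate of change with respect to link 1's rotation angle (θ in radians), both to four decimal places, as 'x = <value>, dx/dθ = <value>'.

geometry: r = 29 mm, L = 298 mm, e = 7 mm
crank pin P = (r cos θ, r sin θ) = (-4.536599, -28.642962)
h = r sin θ − e = -28.642962 − 7 = -35.642962
x = r cos θ + √(L² − h²) = -4.536599 + 295.860743 = 291.324144
dx/dθ = −r sin θ − h·r cos θ/√(L² − h²) (θ in radians; h = -35.642962) = 28.096428

x = 291.3241, dx/dθ = 28.0964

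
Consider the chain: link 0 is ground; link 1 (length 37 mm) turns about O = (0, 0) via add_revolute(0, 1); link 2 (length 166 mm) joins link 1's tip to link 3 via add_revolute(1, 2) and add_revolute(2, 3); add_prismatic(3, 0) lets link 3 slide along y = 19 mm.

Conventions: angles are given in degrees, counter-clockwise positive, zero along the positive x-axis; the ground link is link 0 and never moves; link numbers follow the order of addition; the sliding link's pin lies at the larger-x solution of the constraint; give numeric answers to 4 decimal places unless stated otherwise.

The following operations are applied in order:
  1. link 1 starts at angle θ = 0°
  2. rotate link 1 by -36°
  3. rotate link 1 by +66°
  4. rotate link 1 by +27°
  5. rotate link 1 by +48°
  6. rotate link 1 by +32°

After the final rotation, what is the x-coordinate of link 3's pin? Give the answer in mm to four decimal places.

geometry: r = 37 mm, L = 166 mm, e = 19 mm; θ starts at 0°
rotate link 1 by -36°: θ ← 0° -36° = -36°
rotate link 1 by +66°: θ ← -36° +66° = 30°
rotate link 1 by +27°: θ ← 30° +27° = 57°
rotate link 1 by +48°: θ ← 57° +48° = 105°
rotate link 1 by +32°: θ ← 105° +32° = 137°
crank pin P = (r cos θ, r sin θ) = (-27.060087, 25.233939)
h = r sin θ − e = 25.233939 − 19 = 6.233939
x = r cos θ + √(L² − h²) = -27.060087 + 165.882904 = 138.822818

138.8228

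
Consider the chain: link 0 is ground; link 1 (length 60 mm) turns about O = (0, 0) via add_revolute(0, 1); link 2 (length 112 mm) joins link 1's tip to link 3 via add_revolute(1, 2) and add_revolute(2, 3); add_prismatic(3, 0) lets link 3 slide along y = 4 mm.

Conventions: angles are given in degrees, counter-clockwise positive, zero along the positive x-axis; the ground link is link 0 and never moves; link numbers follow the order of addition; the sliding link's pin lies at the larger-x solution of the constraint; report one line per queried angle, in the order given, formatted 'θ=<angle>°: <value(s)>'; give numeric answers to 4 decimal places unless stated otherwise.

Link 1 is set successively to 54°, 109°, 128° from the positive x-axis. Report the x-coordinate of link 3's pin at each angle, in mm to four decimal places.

geometry: r = 60 mm, L = 112 mm, e = 4 mm
θ=54°: crank pin P = (r cos θ, r sin θ) = (35.267115, 48.541020)
θ=54°: h = r sin θ − e = 48.541020 − 4 = 44.541020
θ=54°: x = r cos θ + √(L² − h²) = 35.267115 + 102.762335 = 138.029450
θ=109°: crank pin P = (r cos θ, r sin θ) = (-19.534089, 56.731115)
θ=109°: h = r sin θ − e = 56.731115 − 4 = 52.731115
θ=109°: x = r cos θ + √(L² − h²) = -19.534089 + 98.810068 = 79.275979
θ=128°: crank pin P = (r cos θ, r sin θ) = (-36.939689, 47.280645)
θ=128°: h = r sin θ − e = 47.280645 − 4 = 43.280645
θ=128°: x = r cos θ + √(L² − h²) = -36.939689 + 103.299495 = 66.359807

θ=54°: 138.0295
θ=109°: 79.2760
θ=128°: 66.3598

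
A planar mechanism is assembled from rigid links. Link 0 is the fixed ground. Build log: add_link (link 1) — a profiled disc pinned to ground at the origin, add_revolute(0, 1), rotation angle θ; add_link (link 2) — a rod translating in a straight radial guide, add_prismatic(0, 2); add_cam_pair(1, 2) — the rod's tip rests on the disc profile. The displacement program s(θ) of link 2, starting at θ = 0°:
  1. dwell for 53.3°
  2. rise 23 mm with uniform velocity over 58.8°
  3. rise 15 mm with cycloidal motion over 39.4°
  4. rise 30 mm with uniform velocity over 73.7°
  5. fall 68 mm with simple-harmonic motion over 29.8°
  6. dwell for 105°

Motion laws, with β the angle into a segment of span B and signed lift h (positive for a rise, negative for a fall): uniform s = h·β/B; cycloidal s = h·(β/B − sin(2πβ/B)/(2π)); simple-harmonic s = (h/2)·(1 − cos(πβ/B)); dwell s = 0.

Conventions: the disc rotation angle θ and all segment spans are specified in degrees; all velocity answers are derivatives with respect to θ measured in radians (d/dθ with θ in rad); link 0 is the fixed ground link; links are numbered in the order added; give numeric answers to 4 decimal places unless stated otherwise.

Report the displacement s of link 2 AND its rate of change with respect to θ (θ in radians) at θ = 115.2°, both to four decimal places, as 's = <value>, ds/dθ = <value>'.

seg 1 [0°–53.3°] dwell: s stays 0.0000
seg 2 [53.3°–112.1°] uniform, h=23: full span → s += 23 → s = 23.0000
seg 3 [112.1°–151.5°] cycloidal, h=15: θ=115.2° here. β=3.1, B=39.4. 15·(0.0787 − sin(2π·0.0787)/(2π)) = 0.0475 → s = 23.0475
velocity in seg [112.1°–151.5°] (cycloidal), θ in radians: β = 3.1° = 0.0541 rad, B = 39.4° = 0.6877 rad; ds/dθ = (h/B)(1 − cos(2πβ/B)) = (15/0.6877)(1 − cos(2π·0.0787)) = 2.611652 mm/rad

s = 23.0475, ds/dθ = 2.6117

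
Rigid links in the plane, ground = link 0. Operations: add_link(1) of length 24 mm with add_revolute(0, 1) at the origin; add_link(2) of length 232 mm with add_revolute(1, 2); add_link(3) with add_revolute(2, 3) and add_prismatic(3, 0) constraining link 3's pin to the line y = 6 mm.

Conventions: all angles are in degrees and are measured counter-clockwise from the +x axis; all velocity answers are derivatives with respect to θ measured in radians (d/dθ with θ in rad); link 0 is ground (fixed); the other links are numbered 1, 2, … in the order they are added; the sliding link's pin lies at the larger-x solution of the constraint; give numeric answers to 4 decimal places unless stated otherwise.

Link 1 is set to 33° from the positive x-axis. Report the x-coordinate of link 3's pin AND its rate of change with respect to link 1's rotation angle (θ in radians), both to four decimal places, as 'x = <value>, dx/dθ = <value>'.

geometry: r = 24 mm, L = 232 mm, e = 6 mm
crank pin P = (r cos θ, r sin θ) = (20.128094, 13.071337)
h = r sin θ − e = 13.071337 − 6 = 7.071337
x = r cos θ + √(L² − h²) = 20.128094 + 231.892208 = 252.020302
dx/dθ = −r sin θ − h·r cos θ/√(L² − h²) (θ in radians; h = 7.071337) = -13.685124

x = 252.0203, dx/dθ = -13.6851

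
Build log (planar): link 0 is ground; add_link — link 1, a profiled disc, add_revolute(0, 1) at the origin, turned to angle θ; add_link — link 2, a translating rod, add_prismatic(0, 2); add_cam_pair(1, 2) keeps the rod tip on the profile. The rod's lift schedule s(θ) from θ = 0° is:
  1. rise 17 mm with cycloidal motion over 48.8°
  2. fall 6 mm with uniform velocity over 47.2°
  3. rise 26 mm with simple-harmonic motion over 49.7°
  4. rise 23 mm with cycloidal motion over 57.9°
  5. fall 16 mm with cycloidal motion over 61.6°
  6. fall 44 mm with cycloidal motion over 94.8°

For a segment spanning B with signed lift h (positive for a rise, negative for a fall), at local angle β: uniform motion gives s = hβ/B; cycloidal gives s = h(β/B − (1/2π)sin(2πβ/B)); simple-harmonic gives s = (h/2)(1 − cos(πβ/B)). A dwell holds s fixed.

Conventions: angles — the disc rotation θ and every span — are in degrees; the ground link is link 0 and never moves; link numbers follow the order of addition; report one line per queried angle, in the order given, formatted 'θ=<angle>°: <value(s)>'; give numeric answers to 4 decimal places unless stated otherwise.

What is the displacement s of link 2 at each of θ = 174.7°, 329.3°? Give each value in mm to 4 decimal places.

seg 1 [0°–48.8°] cycloidal, h=17: full span → s += 17 → s = 17.0000
seg 2 [48.8°–96°] uniform, h=-6: full span → s += -6 → s = 11.0000
seg 3 [96°–145.7°] simple-harmonic, h=26: full span → s += 26 → s = 37.0000
seg 4 [145.7°–203.6°] cycloidal, h=23: θ=174.7° here. β=29, B=57.9. 23·(0.5009 − sin(2π·0.5009)/(2π)) = 11.5397 → s = 48.5397
seg 4 [145.7°–203.6°] cycloidal, h=23: full span → s += 23 → s = 60.0000
seg 5 [203.6°–265.2°] cycloidal, h=-16: full span → s += -16 → s = 44.0000
seg 6 [265.2°–360°] cycloidal, h=-44: θ=329.3° here. β=64.1, B=94.8. -44·(0.6762 − sin(2π·0.6762)/(2π)) = -36.0136 → s = 7.9864

θ=174.7°: 48.5397
θ=329.3°: 7.9864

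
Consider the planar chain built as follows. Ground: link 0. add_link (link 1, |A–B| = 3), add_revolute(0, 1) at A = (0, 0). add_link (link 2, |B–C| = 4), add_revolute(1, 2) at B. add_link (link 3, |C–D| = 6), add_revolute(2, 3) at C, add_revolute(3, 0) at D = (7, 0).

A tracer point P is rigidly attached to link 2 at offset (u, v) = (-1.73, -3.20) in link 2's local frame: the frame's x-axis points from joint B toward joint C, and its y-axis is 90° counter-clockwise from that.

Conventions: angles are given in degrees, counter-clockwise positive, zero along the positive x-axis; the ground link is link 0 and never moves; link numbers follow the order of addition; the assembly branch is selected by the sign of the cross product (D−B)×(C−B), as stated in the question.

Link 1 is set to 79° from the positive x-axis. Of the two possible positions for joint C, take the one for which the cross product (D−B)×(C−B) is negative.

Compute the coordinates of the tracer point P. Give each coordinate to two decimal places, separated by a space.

A=(0,0), D=(7.00,0)
B = A + 3.00·(cos79°, sin79°) = (0.5724, 2.9449)
|BD| = 7.0701
circle(B,4.00) ∩ circle(D,6.00): a=2.1206, h=3.3916
  candidates: C₊=(3.9130,5.1450) cross=23.979; C₋=(1.0876,-1.0218) cross=-23.979
  branch - wants cross < 0 → take C=(1.0876,-1.0218) (cross=-23.979)
ex = (C−B)/|BC| = (0.1288,-0.9917); ey = (0.9917,0.1288)
P = B + -1.73·ex + -3.20·ey = (-2.8237,4.2483)

-2.82 4.25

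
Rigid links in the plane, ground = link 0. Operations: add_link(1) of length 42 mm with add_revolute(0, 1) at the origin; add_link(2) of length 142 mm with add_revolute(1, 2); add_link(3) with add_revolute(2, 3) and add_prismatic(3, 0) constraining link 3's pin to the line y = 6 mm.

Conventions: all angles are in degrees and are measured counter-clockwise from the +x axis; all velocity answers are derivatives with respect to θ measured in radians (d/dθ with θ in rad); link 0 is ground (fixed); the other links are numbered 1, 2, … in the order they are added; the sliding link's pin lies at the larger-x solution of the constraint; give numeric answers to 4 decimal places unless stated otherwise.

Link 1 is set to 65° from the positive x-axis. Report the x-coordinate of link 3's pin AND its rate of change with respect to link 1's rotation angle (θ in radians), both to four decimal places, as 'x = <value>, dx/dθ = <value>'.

geometry: r = 42 mm, L = 142 mm, e = 6 mm
crank pin P = (r cos θ, r sin θ) = (17.749967, 38.064927)
h = r sin θ − e = 38.064927 − 6 = 32.064927
x = r cos θ + √(L² − h²) = 17.749967 + 138.332355 = 156.082322
dx/dθ = −r sin θ − h·r cos θ/√(L² − h²) (θ in radians; h = 32.064927) = -42.179304

x = 156.0823, dx/dθ = -42.1793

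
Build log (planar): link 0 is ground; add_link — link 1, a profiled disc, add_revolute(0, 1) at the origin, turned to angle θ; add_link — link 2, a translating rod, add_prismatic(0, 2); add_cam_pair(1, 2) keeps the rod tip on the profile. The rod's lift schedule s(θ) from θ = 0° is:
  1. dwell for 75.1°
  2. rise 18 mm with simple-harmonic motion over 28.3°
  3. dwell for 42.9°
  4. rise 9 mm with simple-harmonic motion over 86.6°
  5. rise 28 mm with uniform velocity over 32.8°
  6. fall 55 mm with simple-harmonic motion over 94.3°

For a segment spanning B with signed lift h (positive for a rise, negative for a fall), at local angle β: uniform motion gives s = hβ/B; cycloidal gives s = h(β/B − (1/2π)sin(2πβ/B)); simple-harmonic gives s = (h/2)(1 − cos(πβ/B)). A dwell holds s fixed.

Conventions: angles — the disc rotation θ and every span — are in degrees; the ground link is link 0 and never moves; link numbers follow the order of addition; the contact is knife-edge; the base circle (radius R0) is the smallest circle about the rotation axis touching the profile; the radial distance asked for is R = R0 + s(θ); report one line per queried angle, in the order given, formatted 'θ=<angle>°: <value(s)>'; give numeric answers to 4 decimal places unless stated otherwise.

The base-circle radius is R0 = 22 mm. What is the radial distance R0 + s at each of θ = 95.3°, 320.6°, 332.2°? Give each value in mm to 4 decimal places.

seg 1 [0°–75.1°] dwell: s stays 0.0000
seg 2 [75.1°–103.4°] simple-harmonic, h=18: θ=95.3° here. β=20.2, B=28.3. 18/2·(1 − cos(π·0.7138)) = 14.6002 → s = 14.6002
seg 2 [75.1°–103.4°] simple-harmonic, h=18: full span → s += 18 → s = 18.0000
seg 3 [103.4°–146.3°] dwell: s stays 18.0000
seg 4 [146.3°–232.9°] simple-harmonic, h=9: full span → s += 9 → s = 27.0000
seg 5 [232.9°–265.7°] uniform, h=28: full span → s += 28 → s = 55.0000
seg 6 [265.7°–360°] simple-harmonic, h=-55: θ=320.6° here. β=54.9, B=94.3. -55/2·(1 − cos(π·0.5822)) = -34.5216 → s = 20.4784
seg 6 [265.7°–360°] simple-harmonic, h=-55: θ=332.2° here. β=66.5, B=94.3. -55/2·(1 − cos(π·0.7052)) = -44.0251 → s = 10.9749
θ=95.3°: R = R0 + s = 22 + 14.6002 = 36.6002
θ=320.6°: R = R0 + s = 22 + 20.4784 = 42.4784
θ=332.2°: R = R0 + s = 22 + 10.9749 = 32.9749

θ=95.3°: 36.6002
θ=320.6°: 42.4784
θ=332.2°: 32.9749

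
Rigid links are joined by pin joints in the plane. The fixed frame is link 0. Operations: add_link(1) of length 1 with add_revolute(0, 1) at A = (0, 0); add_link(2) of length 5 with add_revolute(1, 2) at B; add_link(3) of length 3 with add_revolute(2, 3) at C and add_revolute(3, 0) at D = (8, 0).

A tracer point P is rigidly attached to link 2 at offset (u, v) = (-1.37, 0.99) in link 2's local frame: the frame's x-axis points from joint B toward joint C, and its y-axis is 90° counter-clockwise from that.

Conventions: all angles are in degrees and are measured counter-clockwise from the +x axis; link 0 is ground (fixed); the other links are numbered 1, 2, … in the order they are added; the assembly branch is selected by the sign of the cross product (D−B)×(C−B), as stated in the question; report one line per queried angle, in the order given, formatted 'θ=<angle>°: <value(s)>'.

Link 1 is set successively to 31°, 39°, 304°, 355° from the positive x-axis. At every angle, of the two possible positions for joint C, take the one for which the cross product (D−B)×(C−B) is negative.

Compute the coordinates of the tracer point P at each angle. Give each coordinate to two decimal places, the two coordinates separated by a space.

A=(0,0), D=(8.00,0)
θ=31°: B = A + 1.00·(cos31°, sin31°) = (0.8572, 0.5150)
θ=31°: |BD| = 7.1614
θ=31°: circle(B,5.00) ∩ circle(D,3.00): a=4.6978, h=1.7119
θ=31°:   candidates: C₊=(5.6659,1.8847) cross=12.260; C₋=(5.4197,-1.5303) cross=-12.260
θ=31°:   branch - wants cross < 0 → take C=(5.4197,-1.5303) (cross=-12.260)
θ=31°: ex = (C−B)/|BC| = (0.9125,-0.4091); ey = (0.4091,0.9125)
θ=31°: P = B + -1.37·ex + 0.99·ey = (0.0120,1.9788)
θ=39°: B = A + 1.00·(cos39°, sin39°) = (0.7771, 0.6293)
θ=39°: |BD| = 7.2502
θ=39°: circle(B,5.00) ∩ circle(D,3.00): a=4.7285, h=1.6251
θ=39°:   candidates: C₊=(5.6289,1.8379) cross=11.783; C₋=(5.3468,-1.4001) cross=-11.783
θ=39°:   branch - wants cross < 0 → take C=(5.3468,-1.4001) (cross=-11.783)
θ=39°: ex = (C−B)/|BC| = (0.9139,-0.4059); ey = (0.4059,0.9139)
θ=39°: P = B + -1.37·ex + 0.99·ey = (-0.0731,2.0902)
θ=304°: B = A + 1.00·(cos304°, sin304°) = (0.5592, -0.8290)
θ=304°: |BD| = 7.4868
θ=304°: circle(B,5.00) ∩ circle(D,3.00): a=4.8120, h=1.3583
θ=304°:   candidates: C₊=(5.1912,1.0538) cross=10.169; C₋=(5.4920,-1.6461) cross=-10.169
θ=304°:   branch - wants cross < 0 → take C=(5.4920,-1.6461) (cross=-10.169)
θ=304°: ex = (C−B)/|BC| = (0.9866,-0.1634); ey = (0.1634,0.9866)
θ=304°: P = B + -1.37·ex + 0.99·ey = (-0.6306,0.3715)
θ=355°: B = A + 1.00·(cos355°, sin355°) = (0.9962, -0.0872)
θ=355°: |BD| = 7.0043
θ=355°: circle(B,5.00) ∩ circle(D,3.00): a=4.6443, h=1.8521
θ=355°:   candidates: C₊=(5.6171,1.8226) cross=12.973; C₋=(5.6632,-1.8813) cross=-12.973
θ=355°:   branch - wants cross < 0 → take C=(5.6632,-1.8813) (cross=-12.973)
θ=355°: ex = (C−B)/|BC| = (0.9334,-0.3588); ey = (0.3588,0.9334)
θ=355°: P = B + -1.37·ex + 0.99·ey = (0.0727,1.3285)

θ=31°: 0.01 1.98
θ=39°: -0.07 2.09
θ=304°: -0.63 0.37
θ=355°: 0.07 1.33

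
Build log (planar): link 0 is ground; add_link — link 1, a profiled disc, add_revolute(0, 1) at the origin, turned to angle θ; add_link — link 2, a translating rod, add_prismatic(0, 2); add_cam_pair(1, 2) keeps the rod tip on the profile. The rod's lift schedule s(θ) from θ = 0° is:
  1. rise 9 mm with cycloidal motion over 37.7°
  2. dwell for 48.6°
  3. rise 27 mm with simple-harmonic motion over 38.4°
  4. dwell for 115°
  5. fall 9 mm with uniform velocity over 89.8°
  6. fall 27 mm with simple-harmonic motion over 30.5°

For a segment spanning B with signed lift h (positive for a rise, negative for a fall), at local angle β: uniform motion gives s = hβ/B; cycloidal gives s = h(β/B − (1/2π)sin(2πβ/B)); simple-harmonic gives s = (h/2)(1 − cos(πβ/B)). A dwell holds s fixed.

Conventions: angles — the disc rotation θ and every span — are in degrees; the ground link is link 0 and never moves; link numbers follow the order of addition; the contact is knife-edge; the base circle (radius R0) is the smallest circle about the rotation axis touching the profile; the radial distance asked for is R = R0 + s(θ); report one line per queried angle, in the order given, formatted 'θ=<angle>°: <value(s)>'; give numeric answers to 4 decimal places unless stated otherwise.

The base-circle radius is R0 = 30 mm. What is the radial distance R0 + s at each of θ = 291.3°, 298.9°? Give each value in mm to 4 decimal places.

seg 1 [0°–37.7°] cycloidal, h=9: full span → s += 9 → s = 9.0000
seg 2 [37.7°–86.3°] dwell: s stays 9.0000
seg 3 [86.3°–124.7°] simple-harmonic, h=27: full span → s += 27 → s = 36.0000
seg 4 [124.7°–239.7°] dwell: s stays 36.0000
seg 5 [239.7°–329.5°] uniform, h=-9: θ=291.3° here. β=51.6, B=89.8. -9·51.6/89.8 = -5.1715 → s = 30.8285
seg 5 [239.7°–329.5°] uniform, h=-9: θ=298.9° here. β=59.2, B=89.8. -9·59.2/89.8 = -5.9332 → s = 30.0668
θ=291.3°: R = R0 + s = 30 + 30.8285 = 60.8285
θ=298.9°: R = R0 + s = 30 + 30.0668 = 60.0668

θ=291.3°: 60.8285
θ=298.9°: 60.0668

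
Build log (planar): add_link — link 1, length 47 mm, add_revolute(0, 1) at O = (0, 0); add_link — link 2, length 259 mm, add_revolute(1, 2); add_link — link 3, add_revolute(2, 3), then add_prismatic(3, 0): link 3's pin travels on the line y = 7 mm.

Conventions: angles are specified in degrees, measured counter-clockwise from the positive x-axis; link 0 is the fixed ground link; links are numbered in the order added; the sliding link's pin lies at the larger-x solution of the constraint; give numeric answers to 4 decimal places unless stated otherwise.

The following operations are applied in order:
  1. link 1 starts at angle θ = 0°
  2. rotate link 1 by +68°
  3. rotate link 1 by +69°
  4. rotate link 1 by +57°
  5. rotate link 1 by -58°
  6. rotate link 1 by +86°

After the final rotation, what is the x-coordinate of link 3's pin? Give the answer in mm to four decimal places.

geometry: r = 47 mm, L = 259 mm, e = 7 mm; θ starts at 0°
rotate link 1 by +68°: θ ← 0° +68° = 68°
rotate link 1 by +69°: θ ← 68° +69° = 137°
rotate link 1 by +57°: θ ← 137° +57° = 194°
rotate link 1 by -58°: θ ← 194° -58° = 136°
rotate link 1 by +86°: θ ← 136° +86° = 222°
crank pin P = (r cos θ, r sin θ) = (-34.927807, -31.449138)
h = r sin θ − e = -31.449138 − 7 = -38.449138
x = r cos θ + √(L² − h²) = -34.927807 + 256.130170 = 221.202363

221.2024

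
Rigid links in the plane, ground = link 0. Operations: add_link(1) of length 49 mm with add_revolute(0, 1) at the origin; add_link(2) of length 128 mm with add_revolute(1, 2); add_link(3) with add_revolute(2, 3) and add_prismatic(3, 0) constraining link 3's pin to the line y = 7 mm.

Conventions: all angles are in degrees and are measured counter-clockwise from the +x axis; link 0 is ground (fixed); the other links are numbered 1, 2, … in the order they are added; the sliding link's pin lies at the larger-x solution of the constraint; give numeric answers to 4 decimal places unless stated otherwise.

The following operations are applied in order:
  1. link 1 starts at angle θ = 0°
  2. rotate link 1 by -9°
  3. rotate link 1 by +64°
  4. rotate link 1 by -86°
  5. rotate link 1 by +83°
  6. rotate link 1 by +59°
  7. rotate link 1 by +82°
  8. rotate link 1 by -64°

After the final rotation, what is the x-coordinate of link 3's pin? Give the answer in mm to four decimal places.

geometry: r = 49 mm, L = 128 mm, e = 7 mm; θ starts at 0°
rotate link 1 by -9°: θ ← 0° -9° = -9°
rotate link 1 by +64°: θ ← -9° +64° = 55°
rotate link 1 by -86°: θ ← 55° -86° = -31°
rotate link 1 by +83°: θ ← -31° +83° = 52°
rotate link 1 by +59°: θ ← 52° +59° = 111°
rotate link 1 by +82°: θ ← 111° +82° = 193°
rotate link 1 by -64°: θ ← 193° -64° = 129°
crank pin P = (r cos θ, r sin θ) = (-30.836699, 38.080152)
h = r sin θ − e = 38.080152 − 7 = 31.080152
x = r cos θ + √(L² − h²) = -30.836699 + 124.169337 = 93.332637

93.3326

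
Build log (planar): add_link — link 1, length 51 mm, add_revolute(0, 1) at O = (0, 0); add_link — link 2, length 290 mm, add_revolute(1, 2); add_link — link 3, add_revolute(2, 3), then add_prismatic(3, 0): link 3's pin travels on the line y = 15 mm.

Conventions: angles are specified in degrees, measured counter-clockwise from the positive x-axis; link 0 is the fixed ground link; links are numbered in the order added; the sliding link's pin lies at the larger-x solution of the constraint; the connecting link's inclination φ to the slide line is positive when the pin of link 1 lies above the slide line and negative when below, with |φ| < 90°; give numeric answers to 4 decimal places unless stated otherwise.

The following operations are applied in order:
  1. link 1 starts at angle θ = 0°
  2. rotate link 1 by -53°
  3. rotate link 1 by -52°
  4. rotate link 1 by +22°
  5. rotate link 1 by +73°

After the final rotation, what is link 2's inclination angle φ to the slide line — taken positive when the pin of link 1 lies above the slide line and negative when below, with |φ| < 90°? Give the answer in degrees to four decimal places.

geometry: r = 51 mm, L = 290 mm, e = 15 mm; θ starts at 0°
rotate link 1 by -53°: θ ← 0° -53° = -53°
rotate link 1 by -52°: θ ← -53° -52° = -105°
rotate link 1 by +22°: θ ← -105° +22° = -83°
rotate link 1 by +73°: θ ← -83° +73° = -10°
h = r sin θ − e = -8.856057 − 15 = -23.856057
sin φ = h / L = -23.856057 / 290 = -0.08226227
φ = arcsin(-0.08226227) = -4.718613°

-4.7186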